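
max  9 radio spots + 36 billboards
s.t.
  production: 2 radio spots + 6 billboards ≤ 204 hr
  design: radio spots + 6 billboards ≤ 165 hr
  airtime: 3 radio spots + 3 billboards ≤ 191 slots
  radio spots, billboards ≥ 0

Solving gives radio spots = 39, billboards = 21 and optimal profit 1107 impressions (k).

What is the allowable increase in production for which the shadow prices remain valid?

Binding constraints: production, design. The basis is B = [[2,6],[1,6]] with det 6.
Per unit increase in production, x* moves by d = (1, -0.1667).
The basis stays optimal until airtime becomes binding; allowable increase = 4.4 hr.

4.4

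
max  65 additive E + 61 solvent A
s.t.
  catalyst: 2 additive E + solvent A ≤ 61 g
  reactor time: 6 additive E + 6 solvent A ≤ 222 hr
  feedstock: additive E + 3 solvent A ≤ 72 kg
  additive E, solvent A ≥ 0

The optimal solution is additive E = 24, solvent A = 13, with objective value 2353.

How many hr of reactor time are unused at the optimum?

reactor time used = 6·24 + 6·13 = 222; slack = 222 − 222 = 0.

0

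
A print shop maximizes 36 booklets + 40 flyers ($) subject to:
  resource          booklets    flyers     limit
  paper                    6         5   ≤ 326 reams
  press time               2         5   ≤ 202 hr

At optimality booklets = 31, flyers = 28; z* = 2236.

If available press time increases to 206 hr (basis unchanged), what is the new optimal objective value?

Check each constraint at x*: paper 326/326 (tight); press time 202/202 (tight).
The binding rows give the dual system: 6·y_paper + 2·y_press time = 36 and 5·y_paper + 5·y_press time = 40.
Solving: y_paper = 5, y_press time = 3.
Δz = y_press time·Δb = 3 × (4) = 12, so new z* = 2236 + 12 = 2248.

2248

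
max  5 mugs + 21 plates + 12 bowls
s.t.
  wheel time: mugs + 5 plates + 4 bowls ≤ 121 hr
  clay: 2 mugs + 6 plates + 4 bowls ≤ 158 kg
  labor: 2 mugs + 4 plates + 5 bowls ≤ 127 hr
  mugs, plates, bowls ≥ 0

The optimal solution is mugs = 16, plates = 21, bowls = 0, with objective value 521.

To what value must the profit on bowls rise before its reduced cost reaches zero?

At the optimum: wheel time uses 121 of 121 (binding); clay uses 158 of 158 (binding); labor uses 116 of 127 (slack = 11).
By complementary slackness, y = 0 for the non-binding constraint.
From A_Bᵀ y = c: 1·y_wheel time + 2·y_clay = 5; 5·y_wheel time + 6·y_clay = 21.
→ y_wheel time = 3 and y_clay = 1.
bowls enters the basis when its profit ≥ yᵀa₃ = 3·4 + 1·4 = 16.

16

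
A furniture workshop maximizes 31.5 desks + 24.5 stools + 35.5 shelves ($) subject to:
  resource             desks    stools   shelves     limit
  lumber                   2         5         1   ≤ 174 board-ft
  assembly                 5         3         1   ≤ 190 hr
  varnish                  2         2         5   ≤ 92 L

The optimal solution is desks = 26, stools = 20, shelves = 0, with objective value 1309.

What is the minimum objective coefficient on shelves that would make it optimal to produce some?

At the optimum: lumber uses 152 of 174 (slack = 22); assembly uses 190 of 190 (binding); varnish uses 92 of 92 (binding).
Slack constraints have shadow price 0 (complementary slackness).
Dual feasibility on the basic columns requires 5·y_assembly + 2·y_varnish = 31.5, 3·y_assembly + 2·y_varnish = 24.5.
→ y_assembly = 3.5 and y_varnish = 7.
shelves enters the basis when its profit ≥ yᵀa₃ = 3.5·1 + 7·5 = 38.5.

38.5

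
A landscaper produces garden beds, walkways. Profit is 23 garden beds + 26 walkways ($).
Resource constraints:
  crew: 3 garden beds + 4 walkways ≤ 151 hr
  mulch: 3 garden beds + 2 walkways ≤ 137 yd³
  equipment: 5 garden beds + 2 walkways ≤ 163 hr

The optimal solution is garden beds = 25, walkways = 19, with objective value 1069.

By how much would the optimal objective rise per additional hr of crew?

Check each constraint at x*: crew 151/151 (tight); mulch 113/137 (slack 24); equipment 163/163 (tight).
Since mulch is not tight, its dual is 0.
The binding rows give the dual system: 3·y_crew + 5·y_equipment = 23 and 4·y_crew + 2·y_equipment = 26.
→ y_crew = 6 and y_equipment = 1.
Shadow price of crew = 6.

6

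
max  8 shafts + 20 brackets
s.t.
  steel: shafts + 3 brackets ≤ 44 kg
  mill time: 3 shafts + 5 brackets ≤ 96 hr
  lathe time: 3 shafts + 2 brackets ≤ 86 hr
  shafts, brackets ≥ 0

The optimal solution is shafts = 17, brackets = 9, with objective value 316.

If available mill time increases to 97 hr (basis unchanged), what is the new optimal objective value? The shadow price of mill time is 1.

Δb = 1, so new z* = 316 + (1)·(1) = 316 + 1 = 317.

317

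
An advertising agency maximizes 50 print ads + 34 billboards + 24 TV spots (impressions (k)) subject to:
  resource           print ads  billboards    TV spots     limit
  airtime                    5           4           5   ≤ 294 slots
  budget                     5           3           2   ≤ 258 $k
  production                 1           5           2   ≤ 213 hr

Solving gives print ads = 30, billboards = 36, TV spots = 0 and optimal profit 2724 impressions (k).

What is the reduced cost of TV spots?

-8

At the optimum: airtime uses 294 of 294 (binding); budget uses 258 of 258 (binding); production uses 210 of 213 (slack = 3).
By complementary slackness, y = 0 for the non-binding constraint.
The binding rows give the dual system: 5·y_airtime + 5·y_budget = 50 and 4·y_airtime + 3·y_budget = 34.
This yields shadow prices y_airtime = 4, y_budget = 6.
Reduced cost of TV spots: c₃ − yᵀa₃ = 24 − (4·5 + 6·2) = 24 − 32 = -8.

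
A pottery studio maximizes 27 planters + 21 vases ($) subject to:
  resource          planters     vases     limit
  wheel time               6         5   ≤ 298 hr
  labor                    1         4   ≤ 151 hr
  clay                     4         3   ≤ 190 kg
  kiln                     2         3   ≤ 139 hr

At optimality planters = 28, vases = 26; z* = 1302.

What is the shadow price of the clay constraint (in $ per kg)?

4.5

Binding: wheel time and clay. Non-binding: labor (19 unused), kiln (5 unused).
Slack constraints have shadow price 0 (complementary slackness).
The binding rows give the dual system: 6·y_wheel time + 4·y_clay = 27 and 5·y_wheel time + 3·y_clay = 21.
Solving: y_wheel time = 1.5, y_clay = 4.5.
Shadow price of clay = 4.5.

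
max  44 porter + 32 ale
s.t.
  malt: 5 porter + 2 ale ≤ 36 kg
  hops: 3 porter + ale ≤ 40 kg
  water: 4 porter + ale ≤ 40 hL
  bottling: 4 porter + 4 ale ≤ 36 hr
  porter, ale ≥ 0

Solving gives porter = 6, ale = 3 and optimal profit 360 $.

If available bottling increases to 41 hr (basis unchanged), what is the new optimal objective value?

390

At the optimum: malt uses 36 of 36 (binding); hops uses 21 of 40 (slack = 19); water uses 27 of 40 (slack = 13); bottling uses 36 of 36 (binding).
By complementary slackness, y = 0 for the non-binding constraints.
From A_Bᵀ y = c: 5·y_malt + 4·y_bottling = 44; 2·y_malt + 4·y_bottling = 32.
This yields shadow prices y_malt = 4, y_bottling = 6.
Δz = y_bottling·Δb = 6 × (5) = 30, so new z* = 360 + 30 = 390.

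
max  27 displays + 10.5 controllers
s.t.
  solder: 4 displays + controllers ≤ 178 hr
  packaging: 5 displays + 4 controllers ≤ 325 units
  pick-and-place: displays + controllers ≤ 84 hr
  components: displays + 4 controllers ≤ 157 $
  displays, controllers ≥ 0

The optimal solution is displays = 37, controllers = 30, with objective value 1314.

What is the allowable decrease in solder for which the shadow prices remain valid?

Binding constraints: solder, components. The basis is B = [[4,1],[1,4]] with det 15.
Per unit decrease in solder, x* moves by d = (-0.2667, 0.0667).
The basis stays optimal until displays reaches 0; allowable decrease = 138.75 hr.

138.75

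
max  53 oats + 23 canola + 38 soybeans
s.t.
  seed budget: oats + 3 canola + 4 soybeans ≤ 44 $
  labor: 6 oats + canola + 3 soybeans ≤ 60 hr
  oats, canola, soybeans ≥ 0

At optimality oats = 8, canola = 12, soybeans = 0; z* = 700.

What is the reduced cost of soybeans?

At the optimum: seed budget uses 44 of 44 (binding); labor uses 60 of 60 (binding).
The binding rows give the dual system: 1·y_seed budget + 6·y_labor = 53 and 3·y_seed budget + 1·y_labor = 23.
This yields shadow prices y_seed budget = 5, y_labor = 8.
Reduced cost of soybeans: c₃ − yᵀa₃ = 38 − (5·4 + 8·3) = 38 − 44 = -6.

-6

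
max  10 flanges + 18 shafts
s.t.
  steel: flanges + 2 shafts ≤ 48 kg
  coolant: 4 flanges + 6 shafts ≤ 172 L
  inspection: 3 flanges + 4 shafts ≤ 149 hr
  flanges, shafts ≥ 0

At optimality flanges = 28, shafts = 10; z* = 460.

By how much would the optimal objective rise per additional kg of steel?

Binding: steel and coolant. Non-binding: inspection (25 unused).
Since inspection is not tight, its dual is 0.
Dual feasibility on the basic columns requires 1·y_steel + 4·y_coolant = 10, 2·y_steel + 6·y_coolant = 18.
Solving: y_steel = 6, y_coolant = 1.
Shadow price of steel = 6.

6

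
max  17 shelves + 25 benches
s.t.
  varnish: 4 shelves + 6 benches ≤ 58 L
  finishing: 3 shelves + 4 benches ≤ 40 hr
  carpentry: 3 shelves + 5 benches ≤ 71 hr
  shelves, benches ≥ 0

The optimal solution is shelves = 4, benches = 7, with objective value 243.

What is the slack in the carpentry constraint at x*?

carpentry used = 3·4 + 5·7 = 47; slack = 71 − 47 = 24.

24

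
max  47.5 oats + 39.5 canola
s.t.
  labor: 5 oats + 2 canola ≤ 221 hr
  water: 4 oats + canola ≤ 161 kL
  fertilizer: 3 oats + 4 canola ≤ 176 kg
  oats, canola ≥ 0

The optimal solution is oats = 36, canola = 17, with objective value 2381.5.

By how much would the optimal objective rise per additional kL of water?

5.5

Binding: water and fertilizer. Non-binding: labor (7 unused).
Slack constraints have shadow price 0 (complementary slackness).
Dual feasibility on the basic columns requires 4·y_water + 3·y_fertilizer = 47.5, 1·y_water + 4·y_fertilizer = 39.5.
This yields shadow prices y_water = 5.5, y_fertilizer = 8.5.
Shadow price of water = 5.5.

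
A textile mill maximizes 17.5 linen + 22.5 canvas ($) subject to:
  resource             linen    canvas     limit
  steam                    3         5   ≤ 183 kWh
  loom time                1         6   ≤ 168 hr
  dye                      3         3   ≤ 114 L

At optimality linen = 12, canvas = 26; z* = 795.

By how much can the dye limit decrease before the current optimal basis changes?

30

Binding constraints: loom time, dye. The basis is B = [[1,6],[3,3]] with det -15.
Per unit decrease in dye, x* moves by d = (-0.4, 0.0667).
The basis stays optimal until linen reaches 0; allowable decrease = 30 L.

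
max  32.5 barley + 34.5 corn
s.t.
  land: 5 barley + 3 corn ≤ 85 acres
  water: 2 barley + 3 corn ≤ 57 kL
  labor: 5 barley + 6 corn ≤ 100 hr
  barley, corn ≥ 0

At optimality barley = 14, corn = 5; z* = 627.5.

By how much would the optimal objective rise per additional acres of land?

At the optimum: land uses 85 of 85 (binding); water uses 43 of 57 (slack = 14); labor uses 100 of 100 (binding).
By complementary slackness, y = 0 for the non-binding constraint.
Dual feasibility on the basic columns requires 5·y_land + 5·y_labor = 32.5, 3·y_land + 6·y_labor = 34.5.
Solving: y_land = 1.5, y_labor = 5.
Shadow price of land = 1.5.

1.5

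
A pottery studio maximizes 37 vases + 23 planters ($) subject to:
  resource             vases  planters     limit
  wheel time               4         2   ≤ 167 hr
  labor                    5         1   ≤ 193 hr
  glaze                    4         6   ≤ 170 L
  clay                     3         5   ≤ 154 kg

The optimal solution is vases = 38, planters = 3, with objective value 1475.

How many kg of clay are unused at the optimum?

25

clay used = 3·38 + 5·3 = 129; slack = 154 − 129 = 25.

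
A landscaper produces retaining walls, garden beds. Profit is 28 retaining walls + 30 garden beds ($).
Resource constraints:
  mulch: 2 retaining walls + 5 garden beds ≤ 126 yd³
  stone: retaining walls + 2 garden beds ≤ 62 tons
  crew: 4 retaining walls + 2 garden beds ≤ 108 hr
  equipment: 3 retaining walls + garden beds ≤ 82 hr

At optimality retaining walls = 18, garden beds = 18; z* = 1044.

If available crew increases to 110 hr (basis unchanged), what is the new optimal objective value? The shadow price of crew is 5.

1054

Δb = 2, so new z* = 1044 + (5)·(2) = 1044 + 10 = 1054.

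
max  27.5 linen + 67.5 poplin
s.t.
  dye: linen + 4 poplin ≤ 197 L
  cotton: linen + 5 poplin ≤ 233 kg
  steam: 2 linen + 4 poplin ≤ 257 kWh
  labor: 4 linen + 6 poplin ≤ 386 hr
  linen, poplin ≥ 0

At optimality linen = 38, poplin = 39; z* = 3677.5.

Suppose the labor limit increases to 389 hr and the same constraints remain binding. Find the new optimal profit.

3692.5

Binding: cotton and labor. Non-binding: dye (3 unused), steam (25 unused).
Since dye, steam are not tight, their duals are 0.
Dual feasibility on the basic columns requires 1·y_cotton + 4·y_labor = 27.5, 5·y_cotton + 6·y_labor = 67.5.
This yields shadow prices y_cotton = 7.5, y_labor = 5.
Δz = y_labor·Δb = 5 × (3) = 15, so new z* = 3677.5 + 15 = 3692.5.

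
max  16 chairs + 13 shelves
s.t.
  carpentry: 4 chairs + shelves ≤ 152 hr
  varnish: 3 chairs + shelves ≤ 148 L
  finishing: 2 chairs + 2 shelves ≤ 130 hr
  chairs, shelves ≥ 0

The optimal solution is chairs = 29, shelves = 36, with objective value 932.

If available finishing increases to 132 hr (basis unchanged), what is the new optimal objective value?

944

Check each constraint at x*: carpentry 152/152 (tight); varnish 123/148 (slack 25); finishing 130/130 (tight).
Since varnish is not tight, its dual is 0.
Dual feasibility on the basic columns requires 4·y_carpentry + 2·y_finishing = 16, 1·y_carpentry + 2·y_finishing = 13.
This yields shadow prices y_carpentry = 1, y_finishing = 6.
Δz = y_finishing·Δb = 6 × (2) = 12, so new z* = 932 + 12 = 944.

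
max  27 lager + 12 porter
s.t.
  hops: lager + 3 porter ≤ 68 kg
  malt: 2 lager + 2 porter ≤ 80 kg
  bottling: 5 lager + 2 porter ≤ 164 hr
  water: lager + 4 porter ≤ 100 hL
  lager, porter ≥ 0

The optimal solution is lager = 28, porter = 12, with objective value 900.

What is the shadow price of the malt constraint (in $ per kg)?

1

At the optimum: hops uses 64 of 68 (slack = 4); malt uses 80 of 80 (binding); bottling uses 164 of 164 (binding); water uses 76 of 100 (slack = 24).
Since hops, water are not tight, their duals are 0.
Dual feasibility on the basic columns requires 2·y_malt + 5·y_bottling = 27, 2·y_malt + 2·y_bottling = 12.
→ y_malt = 1 and y_bottling = 5.
Shadow price of malt = 1.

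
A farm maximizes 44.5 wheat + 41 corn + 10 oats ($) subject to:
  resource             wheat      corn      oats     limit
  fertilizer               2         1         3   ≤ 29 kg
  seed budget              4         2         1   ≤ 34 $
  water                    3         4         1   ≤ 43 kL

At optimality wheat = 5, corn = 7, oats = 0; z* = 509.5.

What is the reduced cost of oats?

-3

At the optimum: fertilizer uses 17 of 29 (slack = 12); seed budget uses 34 of 34 (binding); water uses 43 of 43 (binding).
By complementary slackness, y = 0 for the non-binding constraint.
From A_Bᵀ y = c: 4·y_seed budget + 3·y_water = 44.5; 2·y_seed budget + 4·y_water = 41.
Solving: y_seed budget = 5.5, y_water = 7.5.
Reduced cost of oats: c₃ − yᵀa₃ = 10 − (5.5·1 + 7.5·1) = 10 − 13 = -3.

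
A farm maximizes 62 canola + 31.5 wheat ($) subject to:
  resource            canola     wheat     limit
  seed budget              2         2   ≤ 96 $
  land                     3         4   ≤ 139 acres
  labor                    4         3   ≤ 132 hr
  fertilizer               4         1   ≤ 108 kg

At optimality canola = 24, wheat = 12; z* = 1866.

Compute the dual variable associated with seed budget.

0

At the optimum: seed budget uses 72 of 96 (slack = 24); land uses 120 of 139 (slack = 19); labor uses 132 of 132 (binding); fertilizer uses 108 of 108 (binding).
Slack constraints have shadow price 0 (complementary slackness).
The binding rows give the dual system: 4·y_labor + 4·y_fertilizer = 62 and 3·y_labor + 1·y_fertilizer = 31.5.
Solving: y_labor = 8, y_fertilizer = 7.5.
Shadow price of seed budget = 0.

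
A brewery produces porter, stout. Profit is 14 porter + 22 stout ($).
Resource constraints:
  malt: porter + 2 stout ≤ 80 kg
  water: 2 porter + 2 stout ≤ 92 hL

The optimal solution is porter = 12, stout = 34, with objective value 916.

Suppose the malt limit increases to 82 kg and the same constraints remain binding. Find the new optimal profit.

Both malt and water are binding at x*.
The binding rows give the dual system: 1·y_malt + 2·y_water = 14 and 2·y_malt + 2·y_water = 22.
→ y_malt = 8 and y_water = 3.
Δz = y_malt·Δb = 8 × (2) = 16, so new z* = 916 + 16 = 932.

932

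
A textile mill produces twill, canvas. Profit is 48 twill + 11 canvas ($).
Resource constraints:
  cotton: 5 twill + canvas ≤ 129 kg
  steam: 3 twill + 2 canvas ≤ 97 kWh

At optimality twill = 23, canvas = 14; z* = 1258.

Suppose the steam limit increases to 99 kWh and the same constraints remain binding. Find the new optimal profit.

Check each constraint at x*: cotton 129/129 (tight); steam 97/97 (tight).
From A_Bᵀ y = c: 5·y_cotton + 3·y_steam = 48; 1·y_cotton + 2·y_steam = 11.
Solving: y_cotton = 9, y_steam = 1.
Δz = y_steam·Δb = 1 × (2) = 2, so new z* = 1258 + 2 = 1260.

1260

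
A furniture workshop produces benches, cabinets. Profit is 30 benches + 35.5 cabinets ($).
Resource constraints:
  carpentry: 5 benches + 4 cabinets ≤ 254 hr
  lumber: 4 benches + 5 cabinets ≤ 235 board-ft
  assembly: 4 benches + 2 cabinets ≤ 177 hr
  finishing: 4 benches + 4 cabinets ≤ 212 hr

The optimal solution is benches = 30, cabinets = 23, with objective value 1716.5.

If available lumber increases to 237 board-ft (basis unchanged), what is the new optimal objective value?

Binding: lumber and finishing. Non-binding: carpentry (12 unused), assembly (11 unused).
By complementary slackness, y = 0 for the non-binding constraints.
The binding rows give the dual system: 4·y_lumber + 4·y_finishing = 30 and 5·y_lumber + 4·y_finishing = 35.5.
→ y_lumber = 5.5 and y_finishing = 2.
Δz = y_lumber·Δb = 5.5 × (2) = 11, so new z* = 1716.5 + 11 = 1727.5.

1727.5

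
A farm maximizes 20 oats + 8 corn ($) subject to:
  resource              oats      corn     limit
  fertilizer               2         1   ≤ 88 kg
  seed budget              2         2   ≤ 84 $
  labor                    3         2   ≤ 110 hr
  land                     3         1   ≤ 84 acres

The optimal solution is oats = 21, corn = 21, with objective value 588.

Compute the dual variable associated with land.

Binding: seed budget and land. Non-binding: fertilizer (25 unused), labor (5 unused).
Slack constraints have shadow price 0 (complementary slackness).
The binding rows give the dual system: 2·y_seed budget + 3·y_land = 20 and 2·y_seed budget + 1·y_land = 8.
Solving: y_seed budget = 1, y_land = 6.
Shadow price of land = 6.

6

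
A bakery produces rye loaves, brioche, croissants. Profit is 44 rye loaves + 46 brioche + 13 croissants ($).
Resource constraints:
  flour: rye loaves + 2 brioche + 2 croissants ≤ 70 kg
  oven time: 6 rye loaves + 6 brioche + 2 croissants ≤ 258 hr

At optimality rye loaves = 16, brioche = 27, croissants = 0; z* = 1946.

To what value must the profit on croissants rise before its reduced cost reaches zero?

18

Both flour and oven time are binding at x*.
From A_Bᵀ y = c: 1·y_flour + 6·y_oven time = 44; 2·y_flour + 6·y_oven time = 46.
→ y_flour = 2 and y_oven time = 7.
croissants enters the basis when its profit ≥ yᵀa₃ = 2·2 + 7·2 = 18.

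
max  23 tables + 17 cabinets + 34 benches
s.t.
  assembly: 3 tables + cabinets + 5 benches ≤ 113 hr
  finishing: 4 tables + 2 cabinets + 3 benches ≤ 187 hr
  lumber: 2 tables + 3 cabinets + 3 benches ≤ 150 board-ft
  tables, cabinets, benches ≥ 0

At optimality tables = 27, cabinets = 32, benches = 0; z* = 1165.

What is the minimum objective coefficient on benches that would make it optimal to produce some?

At the optimum: assembly uses 113 of 113 (binding); finishing uses 172 of 187 (slack = 15); lumber uses 150 of 150 (binding).
By complementary slackness, y = 0 for the non-binding constraint.
From A_Bᵀ y = c: 3·y_assembly + 2·y_lumber = 23; 1·y_assembly + 3·y_lumber = 17.
Solving: y_assembly = 5, y_lumber = 4.
benches enters the basis when its profit ≥ yᵀa₃ = 5·5 + 4·3 = 37.

37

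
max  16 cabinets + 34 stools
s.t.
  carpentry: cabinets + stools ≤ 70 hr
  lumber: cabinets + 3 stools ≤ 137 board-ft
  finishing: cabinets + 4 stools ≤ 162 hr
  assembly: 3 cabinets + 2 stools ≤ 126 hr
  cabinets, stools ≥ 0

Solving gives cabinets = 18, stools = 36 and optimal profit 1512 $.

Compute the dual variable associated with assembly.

3

Check each constraint at x*: carpentry 54/70 (slack 16); lumber 126/137 (slack 11); finishing 162/162 (tight); assembly 126/126 (tight).
Slack constraints have shadow price 0 (complementary slackness).
From A_Bᵀ y = c: 1·y_finishing + 3·y_assembly = 16; 4·y_finishing + 2·y_assembly = 34.
This yields shadow prices y_finishing = 7, y_assembly = 3.
Shadow price of assembly = 3.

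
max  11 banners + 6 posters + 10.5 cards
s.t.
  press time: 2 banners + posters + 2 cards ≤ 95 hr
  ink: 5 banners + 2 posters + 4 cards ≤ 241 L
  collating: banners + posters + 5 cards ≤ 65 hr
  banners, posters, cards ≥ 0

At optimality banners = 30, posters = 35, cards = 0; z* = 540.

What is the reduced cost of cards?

-4.5

Binding: press time and collating. Non-binding: ink (21 unused).
By complementary slackness, y = 0 for the non-binding constraint.
Dual feasibility on the basic columns requires 2·y_press time + 1·y_collating = 11, 1·y_press time + 1·y_collating = 6.
This yields shadow prices y_press time = 5, y_collating = 1.
Reduced cost of cards: c₃ − yᵀa₃ = 10.5 − (5·2 + 1·5) = 10.5 − 15 = -4.5.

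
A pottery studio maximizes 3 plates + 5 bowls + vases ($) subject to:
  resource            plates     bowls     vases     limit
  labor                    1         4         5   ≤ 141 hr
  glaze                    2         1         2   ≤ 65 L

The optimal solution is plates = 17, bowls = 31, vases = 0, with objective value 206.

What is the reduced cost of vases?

-6

At the optimum: labor uses 141 of 141 (binding); glaze uses 65 of 65 (binding).
From A_Bᵀ y = c: 1·y_labor + 2·y_glaze = 3; 4·y_labor + 1·y_glaze = 5.
→ y_labor = 1 and y_glaze = 1.
Reduced cost of vases: c₃ − yᵀa₃ = 1 − (1·5 + 1·2) = 1 − 7 = -6.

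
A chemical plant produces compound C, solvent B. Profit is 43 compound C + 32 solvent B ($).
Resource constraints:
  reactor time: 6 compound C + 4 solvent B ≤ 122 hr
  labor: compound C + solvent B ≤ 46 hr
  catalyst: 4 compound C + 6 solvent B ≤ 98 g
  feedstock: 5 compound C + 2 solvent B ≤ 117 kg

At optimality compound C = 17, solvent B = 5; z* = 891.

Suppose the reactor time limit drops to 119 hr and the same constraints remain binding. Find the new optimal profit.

871.5

Check each constraint at x*: reactor time 122/122 (tight); labor 22/46 (slack 24); catalyst 98/98 (tight); feedstock 95/117 (slack 22).
Since labor, feedstock are not tight, their duals are 0.
From A_Bᵀ y = c: 6·y_reactor time + 4·y_catalyst = 43; 4·y_reactor time + 6·y_catalyst = 32.
This yields shadow prices y_reactor time = 6.5, y_catalyst = 1.
Δz = y_reactor time·Δb = 6.5 × (-3) = -19.5, so new z* = 891 − 19.5 = 871.5.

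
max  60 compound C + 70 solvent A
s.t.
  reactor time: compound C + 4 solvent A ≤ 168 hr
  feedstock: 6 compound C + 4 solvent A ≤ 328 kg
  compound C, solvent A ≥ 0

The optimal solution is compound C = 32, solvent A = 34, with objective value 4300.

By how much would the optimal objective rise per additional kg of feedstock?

8.5

Check each constraint at x*: reactor time 168/168 (tight); feedstock 328/328 (tight).
Dual feasibility on the basic columns requires 1·y_reactor time + 6·y_feedstock = 60, 4·y_reactor time + 4·y_feedstock = 70.
This yields shadow prices y_reactor time = 9, y_feedstock = 8.5.
Shadow price of feedstock = 8.5.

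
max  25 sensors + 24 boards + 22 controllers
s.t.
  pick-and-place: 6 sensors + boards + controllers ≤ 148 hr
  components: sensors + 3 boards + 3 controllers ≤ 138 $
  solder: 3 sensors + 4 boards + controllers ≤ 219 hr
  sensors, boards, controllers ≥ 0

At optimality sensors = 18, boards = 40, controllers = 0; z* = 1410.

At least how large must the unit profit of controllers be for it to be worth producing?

24

Binding: pick-and-place and components. Non-binding: solder (5 unused).
Slack constraints have shadow price 0 (complementary slackness).
Dual feasibility on the basic columns requires 6·y_pick-and-place + 1·y_components = 25, 1·y_pick-and-place + 3·y_components = 24.
Solving: y_pick-and-place = 3, y_components = 7.
controllers enters the basis when its profit ≥ yᵀa₃ = 3·1 + 7·3 = 24.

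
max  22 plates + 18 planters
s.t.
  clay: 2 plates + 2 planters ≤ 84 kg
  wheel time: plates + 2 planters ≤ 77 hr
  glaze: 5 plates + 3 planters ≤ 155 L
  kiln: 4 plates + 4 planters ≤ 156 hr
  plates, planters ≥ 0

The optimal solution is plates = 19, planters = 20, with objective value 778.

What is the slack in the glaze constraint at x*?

0

glaze used = 5·19 + 3·20 = 155; slack = 155 − 155 = 0.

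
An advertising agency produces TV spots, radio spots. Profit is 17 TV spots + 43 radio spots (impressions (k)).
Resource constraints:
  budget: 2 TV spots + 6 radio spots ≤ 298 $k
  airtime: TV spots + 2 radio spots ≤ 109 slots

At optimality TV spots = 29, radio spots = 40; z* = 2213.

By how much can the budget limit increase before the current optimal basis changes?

Binding constraints: budget, airtime. The basis is B = [[2,6],[1,2]] with det -2.
Per unit increase in budget, x* moves by d = (-1, 0.5).
The basis stays optimal until TV spots reaches 0; allowable increase = 29 $k.

29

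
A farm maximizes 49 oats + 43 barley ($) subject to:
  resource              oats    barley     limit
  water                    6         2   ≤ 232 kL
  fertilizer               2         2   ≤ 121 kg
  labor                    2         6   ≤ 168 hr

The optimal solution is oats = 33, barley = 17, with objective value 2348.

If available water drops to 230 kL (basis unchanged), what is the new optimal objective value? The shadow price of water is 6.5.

2335

Δb = -2, so new z* = 2348 + (6.5)·(-2) = 2348 − 13 = 2335.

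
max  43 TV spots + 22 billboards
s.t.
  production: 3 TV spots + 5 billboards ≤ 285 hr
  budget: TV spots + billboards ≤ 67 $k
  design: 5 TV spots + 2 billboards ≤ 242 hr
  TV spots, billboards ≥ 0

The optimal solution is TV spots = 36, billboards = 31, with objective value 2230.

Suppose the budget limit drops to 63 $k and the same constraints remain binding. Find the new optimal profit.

2198

Binding: budget and design. Non-binding: production (22 unused).
By complementary slackness, y = 0 for the non-binding constraint.
The binding rows give the dual system: 1·y_budget + 5·y_design = 43 and 1·y_budget + 2·y_design = 22.
This yields shadow prices y_budget = 8, y_design = 7.
Δz = y_budget·Δb = 8 × (-4) = -32, so new z* = 2230 − 32 = 2198.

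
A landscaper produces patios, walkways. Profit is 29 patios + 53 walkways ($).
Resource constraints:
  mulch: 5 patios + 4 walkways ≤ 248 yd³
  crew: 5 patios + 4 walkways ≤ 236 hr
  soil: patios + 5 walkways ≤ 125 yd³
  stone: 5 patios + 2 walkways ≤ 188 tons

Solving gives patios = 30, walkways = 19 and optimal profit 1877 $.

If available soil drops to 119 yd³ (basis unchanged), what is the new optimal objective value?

Binding: soil and stone. Non-binding: mulch (22 unused), crew (10 unused).
Slack constraints have shadow price 0 (complementary slackness).
The binding rows give the dual system: 1·y_soil + 5·y_stone = 29 and 5·y_soil + 2·y_stone = 53.
This yields shadow prices y_soil = 9, y_stone = 4.
Δz = y_soil·Δb = 9 × (-6) = -54, so new z* = 1877 − 54 = 1823.

1823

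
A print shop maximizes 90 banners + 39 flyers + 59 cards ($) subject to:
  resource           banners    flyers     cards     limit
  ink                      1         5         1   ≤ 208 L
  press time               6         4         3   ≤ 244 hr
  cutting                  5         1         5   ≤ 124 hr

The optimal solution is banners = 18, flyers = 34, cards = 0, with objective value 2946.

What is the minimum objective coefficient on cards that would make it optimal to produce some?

At the optimum: ink uses 188 of 208 (slack = 20); press time uses 244 of 244 (binding); cutting uses 124 of 124 (binding).
Since ink is not tight, its dual is 0.
From A_Bᵀ y = c: 6·y_press time + 5·y_cutting = 90; 4·y_press time + 1·y_cutting = 39.
This yields shadow prices y_press time = 7.5, y_cutting = 9.
cards enters the basis when its profit ≥ yᵀa₃ = 7.5·3 + 9·5 = 67.5.

67.5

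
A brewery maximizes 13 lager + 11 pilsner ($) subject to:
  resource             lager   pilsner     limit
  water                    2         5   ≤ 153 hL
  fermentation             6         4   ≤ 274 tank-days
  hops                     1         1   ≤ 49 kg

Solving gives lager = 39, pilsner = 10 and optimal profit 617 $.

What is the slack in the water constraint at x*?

25

water used = 2·39 + 5·10 = 128; slack = 153 − 128 = 25.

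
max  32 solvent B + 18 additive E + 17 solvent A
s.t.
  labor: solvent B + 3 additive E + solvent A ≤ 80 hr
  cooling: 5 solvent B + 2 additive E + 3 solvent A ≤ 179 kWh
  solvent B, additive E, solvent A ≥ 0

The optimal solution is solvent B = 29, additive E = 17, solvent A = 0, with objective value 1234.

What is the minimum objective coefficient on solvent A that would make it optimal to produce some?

Check each constraint at x*: labor 80/80 (tight); cooling 179/179 (tight).
From A_Bᵀ y = c: 1·y_labor + 5·y_cooling = 32; 3·y_labor + 2·y_cooling = 18.
Solving: y_labor = 2, y_cooling = 6.
solvent A enters the basis when its profit ≥ yᵀa₃ = 2·1 + 6·3 = 20.

20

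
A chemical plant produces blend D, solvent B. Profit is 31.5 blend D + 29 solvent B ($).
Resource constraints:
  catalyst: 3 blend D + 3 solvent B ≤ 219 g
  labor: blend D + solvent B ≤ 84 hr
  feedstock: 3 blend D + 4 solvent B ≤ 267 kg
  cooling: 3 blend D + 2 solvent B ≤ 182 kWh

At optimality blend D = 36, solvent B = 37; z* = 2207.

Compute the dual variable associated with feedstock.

At the optimum: catalyst uses 219 of 219 (binding); labor uses 73 of 84 (slack = 11); feedstock uses 256 of 267 (slack = 11); cooling uses 182 of 182 (binding).
Since labor, feedstock are not tight, their duals are 0.
From A_Bᵀ y = c: 3·y_catalyst + 3·y_cooling = 31.5; 3·y_catalyst + 2·y_cooling = 29.
This yields shadow prices y_catalyst = 8, y_cooling = 2.5.
Shadow price of feedstock = 0.

0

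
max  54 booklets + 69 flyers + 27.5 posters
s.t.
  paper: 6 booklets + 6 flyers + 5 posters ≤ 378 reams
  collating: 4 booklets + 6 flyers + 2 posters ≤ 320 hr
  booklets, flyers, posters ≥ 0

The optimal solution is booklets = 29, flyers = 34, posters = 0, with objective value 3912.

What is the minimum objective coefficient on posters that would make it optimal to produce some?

35

At the optimum: paper uses 378 of 378 (binding); collating uses 320 of 320 (binding).
The binding rows give the dual system: 6·y_paper + 4·y_collating = 54 and 6·y_paper + 6·y_collating = 69.
Solving: y_paper = 4, y_collating = 7.5.
posters enters the basis when its profit ≥ yᵀa₃ = 4·5 + 7.5·2 = 35.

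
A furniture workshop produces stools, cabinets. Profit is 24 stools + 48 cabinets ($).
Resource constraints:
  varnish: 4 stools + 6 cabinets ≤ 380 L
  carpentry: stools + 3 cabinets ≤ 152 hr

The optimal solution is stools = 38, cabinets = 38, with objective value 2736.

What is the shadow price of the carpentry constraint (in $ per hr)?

8

Check each constraint at x*: varnish 380/380 (tight); carpentry 152/152 (tight).
The binding rows give the dual system: 4·y_varnish + 1·y_carpentry = 24 and 6·y_varnish + 3·y_carpentry = 48.
→ y_varnish = 4 and y_carpentry = 8.
Shadow price of carpentry = 8.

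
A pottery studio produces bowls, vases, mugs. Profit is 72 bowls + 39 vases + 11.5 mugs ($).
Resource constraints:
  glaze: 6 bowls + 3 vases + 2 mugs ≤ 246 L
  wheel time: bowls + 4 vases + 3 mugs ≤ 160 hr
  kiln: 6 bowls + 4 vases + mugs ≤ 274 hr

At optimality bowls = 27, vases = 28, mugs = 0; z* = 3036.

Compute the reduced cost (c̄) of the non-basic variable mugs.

-9.5

At the optimum: glaze uses 246 of 246 (binding); wheel time uses 139 of 160 (slack = 21); kiln uses 274 of 274 (binding).
Since wheel time is not tight, its dual is 0.
From A_Bᵀ y = c: 6·y_glaze + 6·y_kiln = 72; 3·y_glaze + 4·y_kiln = 39.
This yields shadow prices y_glaze = 9, y_kiln = 3.
Reduced cost of mugs: c₃ − yᵀa₃ = 11.5 − (9·2 + 3·1) = 11.5 − 21 = -9.5.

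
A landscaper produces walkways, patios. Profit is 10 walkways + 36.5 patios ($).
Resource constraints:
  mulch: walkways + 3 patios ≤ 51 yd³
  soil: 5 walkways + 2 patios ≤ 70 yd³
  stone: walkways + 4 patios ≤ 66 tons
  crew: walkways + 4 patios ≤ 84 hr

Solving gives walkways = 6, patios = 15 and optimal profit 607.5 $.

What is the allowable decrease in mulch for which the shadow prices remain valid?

1.5

Binding constraints: mulch, stone. The basis is B = [[1,3],[1,4]] with det 1.
Per unit decrease in mulch, x* moves by d = (-4, 1).
The basis stays optimal until walkways reaches 0; allowable decrease = 1.5 yd³.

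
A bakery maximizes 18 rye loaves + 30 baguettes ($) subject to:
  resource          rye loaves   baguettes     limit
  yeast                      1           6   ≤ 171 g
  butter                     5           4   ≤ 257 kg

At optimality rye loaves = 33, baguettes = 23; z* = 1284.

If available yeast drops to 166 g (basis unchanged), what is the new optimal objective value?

Check each constraint at x*: yeast 171/171 (tight); butter 257/257 (tight).
The binding rows give the dual system: 1·y_yeast + 5·y_butter = 18 and 6·y_yeast + 4·y_butter = 30.
Solving: y_yeast = 3, y_butter = 3.
Δz = y_yeast·Δb = 3 × (-5) = -15, so new z* = 1284 − 15 = 1269.

1269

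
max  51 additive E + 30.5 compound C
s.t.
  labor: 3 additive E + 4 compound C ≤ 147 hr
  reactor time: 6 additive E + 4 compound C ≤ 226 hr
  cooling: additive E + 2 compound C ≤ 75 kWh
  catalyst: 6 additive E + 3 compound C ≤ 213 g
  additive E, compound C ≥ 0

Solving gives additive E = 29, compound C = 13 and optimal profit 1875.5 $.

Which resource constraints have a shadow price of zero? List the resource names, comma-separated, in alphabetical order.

labor: 139/147 (slack 8)
reactor time: 226/226 (binding)
cooling: 55/75 (slack 20)
catalyst: 213/213 (binding)
By complementary slackness, a constraint with positive slack has shadow price 0 → cooling, labor.

cooling, labor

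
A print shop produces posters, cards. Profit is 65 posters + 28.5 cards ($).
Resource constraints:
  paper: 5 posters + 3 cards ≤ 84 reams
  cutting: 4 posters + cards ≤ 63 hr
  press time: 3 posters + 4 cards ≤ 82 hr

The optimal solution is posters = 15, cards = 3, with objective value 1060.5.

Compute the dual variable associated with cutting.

7.5

Check each constraint at x*: paper 84/84 (tight); cutting 63/63 (tight); press time 57/82 (slack 25).
Since press time is not tight, its dual is 0.
The binding rows give the dual system: 5·y_paper + 4·y_cutting = 65 and 3·y_paper + 1·y_cutting = 28.5.
Solving: y_paper = 7, y_cutting = 7.5.
Shadow price of cutting = 7.5.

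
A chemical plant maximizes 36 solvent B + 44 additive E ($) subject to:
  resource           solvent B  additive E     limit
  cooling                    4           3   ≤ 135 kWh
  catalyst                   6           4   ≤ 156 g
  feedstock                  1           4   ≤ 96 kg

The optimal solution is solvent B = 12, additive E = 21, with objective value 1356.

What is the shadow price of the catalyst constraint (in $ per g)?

5

At the optimum: cooling uses 111 of 135 (slack = 24); catalyst uses 156 of 156 (binding); feedstock uses 96 of 96 (binding).
By complementary slackness, y = 0 for the non-binding constraint.
Dual feasibility on the basic columns requires 6·y_catalyst + 1·y_feedstock = 36, 4·y_catalyst + 4·y_feedstock = 44.
This yields shadow prices y_catalyst = 5, y_feedstock = 6.
Shadow price of catalyst = 5.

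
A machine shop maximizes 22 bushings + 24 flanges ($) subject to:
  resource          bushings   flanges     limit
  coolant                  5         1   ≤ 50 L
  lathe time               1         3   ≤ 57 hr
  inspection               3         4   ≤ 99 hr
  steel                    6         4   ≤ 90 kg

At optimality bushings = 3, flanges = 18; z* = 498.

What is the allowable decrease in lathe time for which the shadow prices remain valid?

Binding constraints: lathe time, steel. The basis is B = [[1,3],[6,4]] with det -14.
Per unit decrease in lathe time, x* moves by d = (0.2857, -0.4286).
The basis stays optimal until coolant becomes binding; allowable decrease = 17 hr.

17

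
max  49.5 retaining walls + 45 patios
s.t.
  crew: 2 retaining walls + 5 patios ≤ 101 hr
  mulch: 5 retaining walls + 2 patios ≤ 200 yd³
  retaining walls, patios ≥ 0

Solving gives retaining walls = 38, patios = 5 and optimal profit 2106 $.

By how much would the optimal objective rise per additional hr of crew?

At the optimum: crew uses 101 of 101 (binding); mulch uses 200 of 200 (binding).
From A_Bᵀ y = c: 2·y_crew + 5·y_mulch = 49.5; 5·y_crew + 2·y_mulch = 45.
→ y_crew = 6 and y_mulch = 7.5.
Shadow price of crew = 6.

6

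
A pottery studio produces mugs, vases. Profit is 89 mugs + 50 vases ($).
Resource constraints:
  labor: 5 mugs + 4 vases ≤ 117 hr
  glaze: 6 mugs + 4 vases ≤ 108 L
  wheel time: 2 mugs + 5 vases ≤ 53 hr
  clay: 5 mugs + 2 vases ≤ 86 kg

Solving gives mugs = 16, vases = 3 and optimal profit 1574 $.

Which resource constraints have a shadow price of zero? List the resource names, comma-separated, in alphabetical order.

labor, wheel time

labor: 92/117 (slack 25)
glaze: 108/108 (binding)
wheel time: 47/53 (slack 6)
clay: 86/86 (binding)
By complementary slackness, a constraint with positive slack has shadow price 0 → labor, wheel time.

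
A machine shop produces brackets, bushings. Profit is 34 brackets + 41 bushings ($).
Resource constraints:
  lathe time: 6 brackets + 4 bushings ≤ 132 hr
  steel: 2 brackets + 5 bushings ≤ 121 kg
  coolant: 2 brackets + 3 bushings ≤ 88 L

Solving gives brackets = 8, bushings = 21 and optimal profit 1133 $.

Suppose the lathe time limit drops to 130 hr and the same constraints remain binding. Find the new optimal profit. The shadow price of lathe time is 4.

Δb = -2, so new z* = 1133 + (4)·(-2) = 1133 − 8 = 1125.

1125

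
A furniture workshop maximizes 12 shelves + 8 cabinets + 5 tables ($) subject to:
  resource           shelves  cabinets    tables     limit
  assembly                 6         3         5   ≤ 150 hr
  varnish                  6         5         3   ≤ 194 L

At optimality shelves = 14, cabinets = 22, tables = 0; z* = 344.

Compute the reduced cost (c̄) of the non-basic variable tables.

Both assembly and varnish are binding at x*.
The binding rows give the dual system: 6·y_assembly + 6·y_varnish = 12 and 3·y_assembly + 5·y_varnish = 8.
This yields shadow prices y_assembly = 1, y_varnish = 1.
Reduced cost of tables: c₃ − yᵀa₃ = 5 − (1·5 + 1·3) = 5 − 8 = -3.

-3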